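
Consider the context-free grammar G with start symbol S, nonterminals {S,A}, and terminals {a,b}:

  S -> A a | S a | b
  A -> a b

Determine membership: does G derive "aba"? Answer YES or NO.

CNF form of G:
  S -> A T0 | S T0 | b
  A -> T0 T1
  T0 -> a
  T1 -> b

CYK table (by increasing span):
  [0..0]={T0}  "a"  orig:{}
  [1..1]={S,T1}  "b"  orig:{S}
  [2..2]={T0}  "a"  orig:{}
  [0..1]={A}  "ab"
  [1..2]={S}  "ba"
  [0..2]={S}  "aba"

S ∈ T[0,2] ⇒ YES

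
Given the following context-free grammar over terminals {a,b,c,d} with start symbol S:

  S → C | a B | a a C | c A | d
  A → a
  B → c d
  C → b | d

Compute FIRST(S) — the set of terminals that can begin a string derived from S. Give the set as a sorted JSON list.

FIRST iteration:
pass 1:
  A via A→a: +{a}
  B via B→c d: +{c}
  C via C→b: +{b}
  C via C→d: +{d}
  S via S→C: +{b,d}
  S via S→a B: +{a}
  S via S→c A: +{c}
  FIRST[S]={a,b,c,d}  FIRST[A]={a}  FIRST[B]={c}  FIRST[C]={b,d}
pass 2: (no change)
  FIRST[S]={a,b,c,d}  FIRST[A]={a}  FIRST[B]={c}  FIRST[C]={b,d}

FIRST(S) = ["a", "b", "c", "d"]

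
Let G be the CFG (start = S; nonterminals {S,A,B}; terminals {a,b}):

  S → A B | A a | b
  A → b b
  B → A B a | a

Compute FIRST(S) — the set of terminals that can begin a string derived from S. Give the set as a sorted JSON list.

FIRST iteration:
[1]
  A via A→b b: +{b}
  B via B→A B a: +{b}
  B via B→a: +{a}
  S via S→A B: +{b}
  FIRST[S]={b}  FIRST[A]={b}  FIRST[B]={a,b}
[2] done
  FIRST[S]={b}  FIRST[A]={b}  FIRST[B]={a,b}

FIRST(S) = ["b"]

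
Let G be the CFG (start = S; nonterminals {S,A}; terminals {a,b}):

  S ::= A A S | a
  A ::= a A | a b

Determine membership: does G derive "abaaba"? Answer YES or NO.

Convert to CNF:
  S -> A X2 | a
  A -> T0 A | T0 T1
  T0 -> a
  T1 -> b
  X2 -> A S

CYK fill:
  [0..0]={S,T0}  "a"  orig:{S}
  [1..1]={T1}  "b"  orig:{}
  [2..2]={S,T0}  "a"  orig:{S}
  [3..3]={S,T0}  "a"  orig:{S}
  [4..4]={T1}  "b"  orig:{}
  [5..5]={S,T0}  "a"  orig:{S}
  [0..1]={A}  "ab"
  [1..2]=∅  "ba"
  [2..3]=∅  "aa"
  [3..4]={A}  "ab"
  [4..5]=∅  "ba"
  [0..2]={X2}  "aba"  orig:{}
  [1..3]=∅  "baa"
  [2..4]={A}  "aab"
  [3..5]={X2}  "aba"  orig:{}
  [0..3]=∅  "abaa"
  [1..4]=∅  "baab"
  [2..5]={X2}  "aaba"  orig:{}
  [0..4]=∅  "abaab"
  [1..5]=∅  "baaba"
  [0..5]={S}  "abaaba"

S ∈ T[0,5] ⇒ YES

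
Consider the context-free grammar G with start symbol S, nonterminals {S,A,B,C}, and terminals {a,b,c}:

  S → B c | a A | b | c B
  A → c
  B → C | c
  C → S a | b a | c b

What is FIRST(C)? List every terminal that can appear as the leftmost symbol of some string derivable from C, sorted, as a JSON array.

FIRST sets, iterate to fixpoint:
[1]
  A via A→c: +{c}
  B via B→c: +{c}
  C via C→b a: +{b}
  C via C→c b: +{c}
  S via S→B c: +{c}
  S via S→a A: +{a}
  S via S→b: +{b}
  FIRST(S)={a,b,c}  FIRST(A)={c}  FIRST(B)={c}  FIRST(C)={b,c}
[2]
  B via B→C: +{b}
  C via C→S a: +{a}
  FIRST(S)={a,b,c}  FIRST(A)={c}  FIRST(B)={b,c}  FIRST(C)={a,b,c}
[3]
  B via B→C: +{a}
  FIRST(S)={a,b,c}  FIRST(A)={c}  FIRST(B)={a,b,c}  FIRST(C)={a,b,c}
[4] (no change)
  FIRST(S)={a,b,c}  FIRST(A)={c}  FIRST(B)={a,b,c}  FIRST(C)={a,b,c}

FIRST(C) = ["a", "b", "c"]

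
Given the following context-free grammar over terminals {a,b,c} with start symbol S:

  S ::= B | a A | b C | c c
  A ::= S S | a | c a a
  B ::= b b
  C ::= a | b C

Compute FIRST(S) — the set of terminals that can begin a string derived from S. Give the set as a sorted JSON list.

FIRST sets, iterate to fixpoint:
iter 1:
  A via A→a: +{a}
  A via A→c a a: +{c}
  B via B→b b: +{b}
  C via C→a: +{a}
  C via C→b C: +{b}
  S via S→B: +{b}
  S via S→a A: +{a}
  S via S→c c: +{c}
  FIRST[S]={a,b,c}  FIRST[A]={a,c}  FIRST[B]={b}  FIRST[C]={a,b}
iter 2:
  A via A→S S: +{b}
  FIRST[S]={a,b,c}  FIRST[A]={a,b,c}  FIRST[B]={b}  FIRST[C]={a,b}
iter 3: (stable)
  FIRST[S]={a,b,c}  FIRST[A]={a,b,c}  FIRST[B]={b}  FIRST[C]={a,b}

FIRST(S) = ["a", "b", "c"]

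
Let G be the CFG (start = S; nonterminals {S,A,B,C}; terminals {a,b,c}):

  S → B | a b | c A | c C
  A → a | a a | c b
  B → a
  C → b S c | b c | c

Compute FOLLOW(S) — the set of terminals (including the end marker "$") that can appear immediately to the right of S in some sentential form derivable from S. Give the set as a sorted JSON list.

FIRST sets, iterate to fixpoint:
iter 1:
  A via A→a: +{a}
  A via A→c b: +{c}
  B via B→a: +{a}
  C via C→b S c: +{b}
  C via C→c: +{c}
  S via S→B: +{a}
  S via S→c A: +{c}
  S: {a,c}  A: {a,c}  B: {a}  C: {b,c}
iter 2: done
  S: {a,c}  A: {a,c}  B: {a}  C: {b,c}

FOLLOW sets:
seed FOLLOW(S) with $
pass 1:
  C→b S c: FOLLOW(S) ⊇ FIRST(c) = {c}; new: +{c}
  S→B: FOLLOW(B) ⊇ FOLLOW(S) ⊇ {$,c}; new: +{$,c}
  S→c A: FOLLOW(A) ⊇ FOLLOW(S) ⊇ {$,c}; new: +{$,c}
  S→c C: FOLLOW(C) ⊇ FOLLOW(S) ⊇ {$,c}; new: +{$,c}
  FOLLOW[S]={$,c}  FOLLOW[A]={$,c}  FOLLOW[B]={$,c}  FOLLOW[C]={$,c}
pass 2: (stable)
  FOLLOW[S]={$,c}  FOLLOW[A]={$,c}  FOLLOW[B]={$,c}  FOLLOW[C]={$,c}

FOLLOW(S) = ["$", "c"]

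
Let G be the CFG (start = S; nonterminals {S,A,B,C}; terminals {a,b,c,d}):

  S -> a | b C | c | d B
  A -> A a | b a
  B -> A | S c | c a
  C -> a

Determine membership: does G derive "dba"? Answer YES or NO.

CNF form of G:
  S -> T1 C | T3 B | a | c
  A -> A T0 | T1 T0
  B -> A T0 | S T2 | T1 T0 | T2 T0
  C -> a
  T0 -> a
  T1 -> b
  T2 -> c
  T3 -> d

Fill CYK table bottom-up:
  cell(0,0) d: {T3}  orig:{}
  cell(1,1) b: {T1}  orig:{}
  cell(2,2) a: {C,S,T0}  orig:{C,S}
  cell(0,1) db: ∅
  cell(1,2) ba: {A,B,S}
  cell(0,2) dba: {S}

S ∈ T[0,2] ⇒ YES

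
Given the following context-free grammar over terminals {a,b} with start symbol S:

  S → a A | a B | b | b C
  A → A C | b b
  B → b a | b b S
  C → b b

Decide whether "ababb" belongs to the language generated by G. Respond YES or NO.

CNF form of G:
  S -> T0 C | T1 A | T1 B | b
  A -> A C | T0 T0
  B -> T0 T1 | T0 X2
  C -> T0 T0
  T0 -> b
  T1 -> a
  X2 -> T0 S

Fill CYK table bottom-up:
  cell(0,0) a: {T1}  orig:{}
  cell(1,1) b: {S,T0}  orig:{S}
  cell(2,2) a: {T1}  orig:{}
  cell(3,3) b: {S,T0}  orig:{S}
  cell(4,4) b: {S,T0}  orig:{S}
  cell(0,1) ab: ∅
  cell(1,2) ba: {B}
  cell(2,3) ab: ∅
  cell(3,4) bb: {A,C,X2}  orig:{A,C}
  cell(0,2) aba: {S}
  cell(1,3) bab: ∅
  cell(2,4) abb: {S}
  cell(0,3) abab: ∅
  cell(1,4) babb: {X2}  orig:{}
  cell(0,4) ababb: ∅

S ∉ T[0,4] ⇒ NO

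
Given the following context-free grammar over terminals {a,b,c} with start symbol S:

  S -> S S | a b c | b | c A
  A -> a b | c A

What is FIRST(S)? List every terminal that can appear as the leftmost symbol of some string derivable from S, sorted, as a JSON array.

FIRST sets, iterate to fixpoint:
iter 1:
  A via A→a b: +{a}
  A via A→c A: +{c}
  S via S→a b c: +{a}
  S via S→b: +{b}
  S via S→c A: +{c}
  FIRST[S]={a,b,c}  FIRST[A]={a,c}
iter 2: — fixpoint
  FIRST[S]={a,b,c}  FIRST[A]={a,c}

FIRST(S) = ["a", "b", "c"]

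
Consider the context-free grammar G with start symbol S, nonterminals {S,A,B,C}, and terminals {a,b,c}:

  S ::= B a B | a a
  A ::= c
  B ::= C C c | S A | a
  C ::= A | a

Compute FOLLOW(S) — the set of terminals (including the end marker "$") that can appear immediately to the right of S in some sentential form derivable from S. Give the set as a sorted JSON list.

FIRST iteration:
[1]
  A via A→c: +{c}
  B via B→a: +{a}
  C via C→A: +{c}
  C via C→a: +{a}
  S via S→B a B: +{a}
  FIRST(S)={a}  FIRST(A)={c}  FIRST(B)={a}  FIRST(C)={a,c}
[2]
  B via B→C C c: +{c}
  S via S→B a B: +{c}
  FIRST(S)={a,c}  FIRST(A)={c}  FIRST(B)={a,c}  FIRST(C)={a,c}
[3] (stable)
  FIRST(S)={a,c}  FIRST(A)={c}  FIRST(B)={a,c}  FIRST(C)={a,c}

FOLLOW iteration:
seed FOLLOW(S) with $
iter 1:
  B→C C c: FOLLOW(C) ⊇ FIRST(C) = {a,c}; new: +{a,c}
  B→S A: FOLLOW(S) ⊇ FIRST(A) = {c}; new: +{c}
  C→A: FOLLOW(A) ⊇ FOLLOW(C) ⊇ {a,c}; new: +{a,c}
  S→B a B: FOLLOW(B) ⊇ FIRST(a) = {a}; new: +{a}
  S→B a B: FOLLOW(B) ⊇ FOLLOW(S) ⊇ {$,c}; new: +{$,c}
  S: {$,c}  A: {a,c}  B: {$,a,c}  C: {a,c}
iter 2:
  B→S A: FOLLOW(A) ⊇ FOLLOW(B) ⊇ {$,a,c}; new: +{$}
  S: {$,c}  A: {$,a,c}  B: {$,a,c}  C: {a,c}
iter 3: done
  S: {$,c}  A: {$,a,c}  B: {$,a,c}  C: {a,c}

FOLLOW(S) = ["$", "c"]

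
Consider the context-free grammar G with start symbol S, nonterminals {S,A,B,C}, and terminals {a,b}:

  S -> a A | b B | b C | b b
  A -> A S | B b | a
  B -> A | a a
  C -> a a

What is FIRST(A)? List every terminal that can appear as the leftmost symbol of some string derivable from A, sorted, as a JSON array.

FIRST sets, iterate to fixpoint:
[1]
  A via A→a: +{a}
  B via B→A: +{a}
  C via C→a a: +{a}
  S via S→a A: +{a}
  S via S→b B: +{b}
  FIRST[S]={a,b}  FIRST[A]={a}  FIRST[B]={a}  FIRST[C]={a}
[2] done
  FIRST[S]={a,b}  FIRST[A]={a}  FIRST[B]={a}  FIRST[C]={a}

FIRST(A) = ["a"]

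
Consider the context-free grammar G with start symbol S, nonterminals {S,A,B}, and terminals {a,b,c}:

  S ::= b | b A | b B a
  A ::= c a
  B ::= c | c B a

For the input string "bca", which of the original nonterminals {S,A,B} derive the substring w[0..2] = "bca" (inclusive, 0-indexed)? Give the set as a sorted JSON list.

CNF form of G:
  S -> T2 A | T2 X4 | b
  A -> T0 T1
  B -> T0 X3 | c
  T0 -> c
  T1 -> a
  T2 -> b
  X3 -> B T1
  X4 -> B T1

CYK table (by increasing span) — only the sub-triangle for w[0..2]:
  [0..0]={S,T2}  "b"  orig:{S}
  [1..1]={B,T0}  "c"  orig:{B}
  [2..2]={T1}  "a"  orig:{}
  [0..1]=∅  "bc"
  [1..2]={A,X3,X4}  "ca"  orig:{A}
  [0..2]={S}  "bca"

Original NTs in T[0,2] deriving "bca": ["S"]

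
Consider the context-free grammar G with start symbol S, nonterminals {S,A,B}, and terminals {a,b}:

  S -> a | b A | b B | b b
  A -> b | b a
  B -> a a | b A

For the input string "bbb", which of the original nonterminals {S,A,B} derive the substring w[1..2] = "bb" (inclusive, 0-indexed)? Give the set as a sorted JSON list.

CNF form of G:
  S -> T0 A | T0 B | T0 T0 | a
  A -> T0 T1 | b
  B -> T0 A | T1 T1
  T0 -> b
  T1 -> a

CYK fill — only the sub-triangle for w[1..2]:
  cell(1,1) b: {A,T0}  orig:{A}
  cell(2,2) b: {A,T0}  orig:{A}
  cell(1,2) bb: {B,S}

Original NTs in T[1,2] deriving "bb": ["B", "S"]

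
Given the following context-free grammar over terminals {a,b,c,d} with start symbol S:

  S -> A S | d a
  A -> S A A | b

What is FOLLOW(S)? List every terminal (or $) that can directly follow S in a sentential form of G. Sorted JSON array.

FIRST iteration:
iter 1:
  A via A→b: +{b}
  S via S→A S: +{b}
  S via S→d a: +{d}
  FIRST[S]={b,d}  FIRST[A]={b}
iter 2:
  A via A→S A A: +{d}
  FIRST[S]={b,d}  FIRST[A]={b,d}
iter 3: done
  FIRST[S]={b,d}  FIRST[A]={b,d}

FOLLOW iteration:
seed FOLLOW(S) with $
iter 1:
  A→S A A: FOLLOW(S) ⊇ FIRST(A) = {b,d}; new: +{b,d}
  A→S A A: FOLLOW(A) ⊇ FIRST(A) = {b,d}; new: +{b,d}
  FOLLOW[S]={$,b,d}  FOLLOW[A]={b,d}
iter 2: — fixpoint
  FOLLOW[S]={$,b,d}  FOLLOW[A]={b,d}

FOLLOW(S) = ["$", "b", "d"]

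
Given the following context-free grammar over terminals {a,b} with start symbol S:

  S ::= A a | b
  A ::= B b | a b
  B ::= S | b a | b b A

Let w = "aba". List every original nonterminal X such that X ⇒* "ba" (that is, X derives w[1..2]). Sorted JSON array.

CNF form of G:
  S -> A T1 | b
  A -> B T0 | T1 T0
  B -> A T1 | T0 T1 | T0 X2 | b
  T0 -> b
  T1 -> a
  X2 -> T0 A

Fill CYK table bottom-up, restricted to cells inside w[1..2]:
  T[1,1] 'b' = {B,S,T0}  orig:{B,S}
  T[2,2] 'a' = {T1}  orig:{}
  T[1,2] 'ba' = {B}

Original NTs in T[1,2] deriving "ba": ["B"]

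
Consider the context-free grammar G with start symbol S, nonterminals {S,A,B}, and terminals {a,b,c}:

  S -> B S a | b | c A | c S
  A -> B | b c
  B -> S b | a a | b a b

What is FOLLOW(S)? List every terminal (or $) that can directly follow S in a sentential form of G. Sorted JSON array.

FIRST sets, iterate to fixpoint:
round 1:
  A via A→b c: +{b}
  B via B→a a: +{a}
  B via B→b a b: +{b}
  S via S→B S a: +{a,b}
  S via S→c A: +{c}
  FIRST(S)={a,b,c}  FIRST(A)={b}  FIRST(B)={a,b}
round 2:
  A via A→B: +{a}
  B via B→S b: +{c}
  FIRST(S)={a,b,c}  FIRST(A)={a,b}  FIRST(B)={a,b,c}
round 3:
  A via A→B: +{c}
  FIRST(S)={a,b,c}  FIRST(A)={a,b,c}  FIRST(B)={a,b,c}
round 4: — fixpoint
  FIRST(S)={a,b,c}  FIRST(A)={a,b,c}  FIRST(B)={a,b,c}

FOLLOW iteration:
seed FOLLOW(S) with $
iter 1:
  B→S b: FOLLOW(S) ⊇ FIRST(b) = {b}; new: +{b}
  S→B S a: FOLLOW(B) ⊇ FIRST(S) = {a,b,c}; new: +{a,b,c}
  S→B S a: FOLLOW(S) ⊇ FIRST(a) = {a}; new: +{a}
  S→c A: FOLLOW(A) ⊇ FOLLOW(S) ⊇ {$,a,b}; new: +{$,a,b}
  FOLLOW(S)={$,a,b}  FOLLOW(A)={$,a,b}  FOLLOW(B)={a,b,c}
iter 2:
  A→B: FOLLOW(B) ⊇ FOLLOW(A) ⊇ {$,a,b}; new: +{$}
  FOLLOW(S)={$,a,b}  FOLLOW(A)={$,a,b}  FOLLOW(B)={$,a,b,c}
iter 3: (no change)
  FOLLOW(S)={$,a,b}  FOLLOW(A)={$,a,b}  FOLLOW(B)={$,a,b,c}

FOLLOW(S) = ["$", "a", "b"]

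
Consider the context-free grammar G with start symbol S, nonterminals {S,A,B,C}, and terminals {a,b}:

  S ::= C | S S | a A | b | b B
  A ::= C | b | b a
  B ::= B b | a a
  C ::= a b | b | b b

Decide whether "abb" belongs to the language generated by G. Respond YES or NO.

CNF form of G:
  S -> S S | T0 A | T0 T1 | T1 B | T1 T1 | b
  A -> T0 T1 | T1 T0 | T1 T1 | b
  B -> B T1 | T0 T0
  C -> T0 T1 | T1 T1 | b
  T0 -> a
  T1 -> b

CYK fill:
  cell(0,0) a: {T0}  orig:{}
  cell(1,1) b: {A,C,S,T1}  orig:{A,C,S}
  cell(2,2) b: {A,C,S,T1}  orig:{A,C,S}
  cell(0,1) ab: {A,C,S}
  cell(1,2) bb: {A,C,S}
  cell(0,2) abb: {S}

S ∈ T[0,2] ⇒ YES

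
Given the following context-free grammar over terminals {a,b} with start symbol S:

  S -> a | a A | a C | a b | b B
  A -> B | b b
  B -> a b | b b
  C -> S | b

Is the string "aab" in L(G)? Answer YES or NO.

CNF form of G:
  S -> T0 A | T0 C | T0 T1 | T1 B | a
  A -> T0 T1 | T1 T1
  B -> T0 T1 | T1 T1
  C -> T0 A | T0 C | T0 T1 | T1 B | a | b
  T0 -> a
  T1 -> b

CYK table (by increasing span):
  T[0,0] 'a' = {C,S,T0}  orig:{C,S}
  T[1,1] 'a' = {C,S,T0}  orig:{C,S}
  T[2,2] 'b' = {C,T1}  orig:{C}
  T[0,1] 'aa' = {C,S}
  T[1,2] 'ab' = {A,B,C,S}
  T[0,2] 'aab' = {C,S}

S ∈ T[0,2] ⇒ YES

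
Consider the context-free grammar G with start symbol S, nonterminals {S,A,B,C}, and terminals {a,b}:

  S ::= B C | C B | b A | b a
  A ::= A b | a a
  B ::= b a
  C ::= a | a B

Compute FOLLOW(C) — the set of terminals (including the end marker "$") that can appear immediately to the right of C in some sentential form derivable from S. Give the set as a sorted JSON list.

FIRST sets, iterate to fixpoint:
iter 1:
  A via A→a a: +{a}
  B via B→b a: +{b}
  C via C→a: +{a}
  S via S→B C: +{b}
  S via S→C B: +{a}
  FIRST[S]={a,b}  FIRST[A]={a}  FIRST[B]={b}  FIRST[C]={a}
iter 2: (stable)
  FIRST[S]={a,b}  FIRST[A]={a}  FIRST[B]={b}  FIRST[C]={a}

FOLLOW sets:
seed FOLLOW(S) with $
round 1:
  A→A b: FOLLOW(A) ⊇ FIRST(b) = {b}; new: +{b}
  S→B C: FOLLOW(B) ⊇ FIRST(C) = {a}; new: +{a}
  S→B C: FOLLOW(C) ⊇ FOLLOW(S) ⊇ {$}; new: +{$}
  S→C B: FOLLOW(C) ⊇ FIRST(B) = {b}; new: +{b}
  S→C B: FOLLOW(B) ⊇ FOLLOW(S) ⊇ {$}; new: +{$}
  S→b A: FOLLOW(A) ⊇ FOLLOW(S) ⊇ {$}; new: +{$}
  FOLLOW(S)={$}  FOLLOW(A)={$,b}  FOLLOW(B)={$,a}  FOLLOW(C)={$,b}
round 2:
  C→a B: FOLLOW(B) ⊇ FOLLOW(C) ⊇ {$,b}; new: +{b}
  FOLLOW(S)={$}  FOLLOW(A)={$,b}  FOLLOW(B)={$,a,b}  FOLLOW(C)={$,b}
round 3: (stable)
  FOLLOW(S)={$}  FOLLOW(A)={$,b}  FOLLOW(B)={$,a,b}  FOLLOW(C)={$,b}

FOLLOW(C) = ["$", "b"]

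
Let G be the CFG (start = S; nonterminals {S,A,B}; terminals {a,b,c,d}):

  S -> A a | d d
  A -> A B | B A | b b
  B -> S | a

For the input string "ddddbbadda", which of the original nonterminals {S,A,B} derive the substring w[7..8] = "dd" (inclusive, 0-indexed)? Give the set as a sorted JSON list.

Convert to CNF:
  S -> A T1 | T2 T2
  A -> A B | B A | T0 T0
  B -> A T1 | T2 T2 | a
  T0 -> b
  T1 -> a
  T2 -> d

CYK fill, restricted to cells inside w[7..8]:
  [7..7]={T2}  "d"  orig:{}
  [8..8]={T2}  "d"  orig:{}
  [7..8]={B,S}  "dd"

Original NTs in T[7,8] deriving "dd": ["B", "S"]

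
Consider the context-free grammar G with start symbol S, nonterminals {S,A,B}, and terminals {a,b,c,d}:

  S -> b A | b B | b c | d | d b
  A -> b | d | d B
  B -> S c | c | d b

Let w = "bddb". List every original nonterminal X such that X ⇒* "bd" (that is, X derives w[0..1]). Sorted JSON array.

Convert to CNF:
  S -> T0 T2 | T2 A | T2 B | T2 T1 | d
  A -> T0 B | b | d
  B -> S T1 | T0 T2 | c
  T0 -> d
  T1 -> c
  T2 -> b

Fill CYK table bottom-up (cells [i..j] with 0 ≤ i ≤ j ≤ 1 only):
  cell(0,0) b: {A,T2}  orig:{A}
  cell(1,1) d: {A,S,T0}  orig:{A,S}
  cell(0,1) bd: {S}

Original NTs in T[0,1] deriving "bd": ["S"]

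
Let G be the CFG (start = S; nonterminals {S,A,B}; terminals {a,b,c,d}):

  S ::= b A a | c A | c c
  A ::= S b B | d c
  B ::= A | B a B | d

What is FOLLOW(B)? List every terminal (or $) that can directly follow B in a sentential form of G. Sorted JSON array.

FIRST sets, iterate to fixpoint:
round 1:
  A via A→d c: +{d}
  B via B→A: +{d}
  S via S→b A a: +{b}
  S via S→c A: +{c}
  S: {b,c}  A: {d}  B: {d}
round 2:
  A via A→S b B: +{b,c}
  B via B→A: +{b,c}
  S: {b,c}  A: {b,c,d}  B: {b,c,d}
round 3: (stable)
  S: {b,c}  A: {b,c,d}  B: {b,c,d}

Compute FOLLOW by fixpoint:
seed FOLLOW(S) with $
pass 1:
  A→S b B: FOLLOW(S) ⊇ FIRST(b) = {b}; new: +{b}
  B→B a B: FOLLOW(B) ⊇ FIRST(a) = {a}; new: +{a}
  S→b A a: FOLLOW(A) ⊇ FIRST(a) = {a}; new: +{a}
  S→c A: FOLLOW(A) ⊇ FOLLOW(S) ⊇ {$,b}; new: +{$,b}
  FOLLOW[S]={$,b}  FOLLOW[A]={$,a,b}  FOLLOW[B]={a}
pass 2:
  A→S b B: FOLLOW(B) ⊇ FOLLOW(A) ⊇ {$,a,b}; new: +{$,b}
  FOLLOW[S]={$,b}  FOLLOW[A]={$,a,b}  FOLLOW[B]={$,a,b}
pass 3: (no change)
  FOLLOW[S]={$,b}  FOLLOW[A]={$,a,b}  FOLLOW[B]={$,a,b}

FOLLOW(B) = ["$", "a", "b"]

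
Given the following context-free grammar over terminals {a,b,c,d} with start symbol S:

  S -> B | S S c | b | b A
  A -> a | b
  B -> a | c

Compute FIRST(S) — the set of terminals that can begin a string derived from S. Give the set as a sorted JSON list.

Compute FIRST by fixpoint:
pass 1:
  A via A→a: +{a}
  A via A→b: +{b}
  B via B→a: +{a}
  B via B→c: +{c}
  S via S→B: +{a,c}
  S via S→b: +{b}
  FIRST[S]={a,b,c}  FIRST[A]={a,b}  FIRST[B]={a,c}
pass 2: — fixpoint
  FIRST[S]={a,b,c}  FIRST[A]={a,b}  FIRST[B]={a,c}

FIRST(S) = ["a", "b", "c"]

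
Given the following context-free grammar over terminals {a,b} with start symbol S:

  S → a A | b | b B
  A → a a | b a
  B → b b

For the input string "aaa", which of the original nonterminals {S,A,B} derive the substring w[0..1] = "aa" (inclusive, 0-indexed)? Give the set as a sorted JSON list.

CNF form of G:
  S -> T0 A | T1 B | b
  A -> T0 T0 | T1 T0
  B -> T1 T1
  T0 -> a
  T1 -> b

CYK table (by increasing span), restricted to cells inside w[0..1]:
  [0..0]={T0}  "a"  orig:{}
  [1..1]={T0}  "a"  orig:{}
  [0..1]={A}  "aa"

Original NTs in T[0,1] deriving "aa": ["A"]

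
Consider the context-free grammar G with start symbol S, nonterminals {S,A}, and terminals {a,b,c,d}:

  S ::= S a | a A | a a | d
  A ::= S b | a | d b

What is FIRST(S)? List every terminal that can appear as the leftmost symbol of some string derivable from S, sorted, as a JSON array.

FIRST iteration:
pass 1:
  A via A→a: +{a}
  A via A→d b: +{d}
  S via S→a A: +{a}
  S via S→d: +{d}
  FIRST[S]={a,d}  FIRST[A]={a,d}
pass 2: done
  FIRST[S]={a,d}  FIRST[A]={a,d}

FIRST(S) = ["a", "d"]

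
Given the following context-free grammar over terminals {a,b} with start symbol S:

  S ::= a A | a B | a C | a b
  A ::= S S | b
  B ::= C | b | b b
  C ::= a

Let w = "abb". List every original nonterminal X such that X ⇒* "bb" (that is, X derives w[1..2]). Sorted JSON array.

CNF form of G:
  S -> T1 A | T1 B | T1 C | T1 T0
  A -> S S | b
  B -> T0 T0 | a | b
  C -> a
  T0 -> b
  T1 -> a

CYK table (by increasing span) — only the sub-triangle for w[1..2]:
  T[1,1] 'b' = {A,B,T0}  orig:{A,B}
  T[2,2] 'b' = {A,B,T0}  orig:{A,B}
  T[1,2] 'bb' = {B}

Original NTs in T[1,2] deriving "bb": ["B"]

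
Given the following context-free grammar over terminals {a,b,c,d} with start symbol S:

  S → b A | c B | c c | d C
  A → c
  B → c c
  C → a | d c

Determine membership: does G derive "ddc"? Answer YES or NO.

Convert to CNF:
  S -> T0 B | T0 T0 | T1 C | T2 A
  A -> c
  B -> T0 T0
  C -> T1 T0 | a
  T0 -> c
  T1 -> d
  T2 -> b

Fill CYK table bottom-up:
  [0..0]={T1}  "d"  orig:{}
  [1..1]={T1}  "d"  orig:{}
  [2..2]={A,T0}  "c"  orig:{A}
  [0..1]=∅  "dd"
  [1..2]={C}  "dc"
  [0..2]={S}  "ddc"

S ∈ T[0,2] ⇒ YES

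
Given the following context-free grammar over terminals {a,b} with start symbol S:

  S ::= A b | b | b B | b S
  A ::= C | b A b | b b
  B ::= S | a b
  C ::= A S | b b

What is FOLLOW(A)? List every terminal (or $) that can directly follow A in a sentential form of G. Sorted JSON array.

FIRST sets, iterate to fixpoint:
[1]
  A via A→b A b: +{b}
  B via B→a b: +{a}
  C via C→A S: +{b}
  S via S→A b: +{b}
  S: {b}  A: {b}  B: {a}  C: {b}
[2]
  B via B→S: +{b}
  S: {b}  A: {b}  B: {a,b}  C: {b}
[3] (no change)
  S: {b}  A: {b}  B: {a,b}  C: {b}

Compute FOLLOW by fixpoint:
FOLLOW(S) := {$}
round 1:
  A→b A b: FOLLOW(A) ⊇ FIRST(b) = {b}; new: +{b}
  S→b B: FOLLOW(B) ⊇ FOLLOW(S) ⊇ {$}; new: +{$}
  FOLLOW[S]={$}  FOLLOW[A]={b}  FOLLOW[B]={$}  FOLLOW[C]={}
round 2:
  A→C: FOLLOW(C) ⊇ FOLLOW(A) ⊇ {b}; new: +{b}
  C→A S: FOLLOW(S) ⊇ FOLLOW(C) ⊇ {b}; new: +{b}
  S→b B: FOLLOW(B) ⊇ FOLLOW(S) ⊇ {$,b}; new: +{b}
  FOLLOW[S]={$,b}  FOLLOW[A]={b}  FOLLOW[B]={$,b}  FOLLOW[C]={b}
round 3: — fixpoint
  FOLLOW[S]={$,b}  FOLLOW[A]={b}  FOLLOW[B]={$,b}  FOLLOW[C]={b}

FOLLOW(A) = ["b"]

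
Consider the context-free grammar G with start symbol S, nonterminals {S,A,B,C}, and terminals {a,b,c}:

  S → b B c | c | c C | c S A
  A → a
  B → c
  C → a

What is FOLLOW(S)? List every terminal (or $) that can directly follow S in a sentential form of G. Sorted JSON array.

FIRST sets, iterate to fixpoint:
round 1:
  A via A→a: +{a}
  B via B→c: +{c}
  C via C→a: +{a}
  S via S→b B c: +{b}
  S via S→c: +{c}
  FIRST[S]={b,c}  FIRST[A]={a}  FIRST[B]={c}  FIRST[C]={a}
round 2: done
  FIRST[S]={b,c}  FIRST[A]={a}  FIRST[B]={c}  FIRST[C]={a}

Compute FOLLOW by fixpoint:
initialize: $ ∈ FOLLOW(S)
pass 1:
  S→b B c: FOLLOW(B) ⊇ FIRST(c) = {c}; new: +{c}
  S→c C: FOLLOW(C) ⊇ FOLLOW(S) ⊇ {$}; new: +{$}
  S→c S A: FOLLOW(S) ⊇ FIRST(A) = {a}; new: +{a}
  S→c S A: FOLLOW(A) ⊇ FOLLOW(S) ⊇ {$,a}; new: +{$,a}
  FOLLOW(S)={$,a}  FOLLOW(A)={$,a}  FOLLOW(B)={c}  FOLLOW(C)={$}
pass 2:
  S→c C: FOLLOW(C) ⊇ FOLLOW(S) ⊇ {$,a}; new: +{a}
  FOLLOW(S)={$,a}  FOLLOW(A)={$,a}  FOLLOW(B)={c}  FOLLOW(C)={$,a}
pass 3: — fixpoint
  FOLLOW(S)={$,a}  FOLLOW(A)={$,a}  FOLLOW(B)={c}  FOLLOW(C)={$,a}

FOLLOW(S) = ["$", "a"]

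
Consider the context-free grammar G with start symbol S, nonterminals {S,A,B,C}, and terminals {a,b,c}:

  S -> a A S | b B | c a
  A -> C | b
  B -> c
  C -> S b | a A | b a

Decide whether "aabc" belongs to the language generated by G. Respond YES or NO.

CNF form of G:
  S -> T0 B | T1 X3 | T2 T1
  A -> S T0 | T0 T1 | T1 A | b
  B -> c
  C -> S T0 | T0 T1 | T1 A
  T0 -> b
  T1 -> a
  T2 -> c
  X3 -> A S

CYK fill:
  cell(0,0) a: {T1}  orig:{}
  cell(1,1) a: {T1}  orig:{}
  cell(2,2) b: {A,T0}  orig:{A}
  cell(3,3) c: {B,T2}  orig:{B}
  cell(0,1) aa: ∅
  cell(1,2) ab: {A,C}
  cell(2,3) bc: {S}
  cell(0,2) aab: {A,C}
  cell(1,3) abc: ∅
  cell(0,3) aabc: ∅

S ∉ T[0,3] ⇒ NO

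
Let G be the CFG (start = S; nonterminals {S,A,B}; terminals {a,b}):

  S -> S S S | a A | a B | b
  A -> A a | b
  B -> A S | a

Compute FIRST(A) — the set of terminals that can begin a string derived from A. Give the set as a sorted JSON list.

FIRST sets, iterate to fixpoint:
pass 1:
  A via A→b: +{b}
  B via B→A S: +{b}
  B via B→a: +{a}
  S via S→a A: +{a}
  S via S→b: +{b}
  FIRST(S)={a,b}  FIRST(A)={b}  FIRST(B)={a,b}
pass 2: — fixpoint
  FIRST(S)={a,b}  FIRST(A)={b}  FIRST(B)={a,b}

FIRST(A) = ["b"]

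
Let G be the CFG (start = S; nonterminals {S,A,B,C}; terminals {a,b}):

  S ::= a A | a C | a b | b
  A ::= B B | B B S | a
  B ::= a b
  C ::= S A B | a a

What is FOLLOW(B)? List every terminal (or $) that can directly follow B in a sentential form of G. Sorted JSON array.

FIRST sets, iterate to fixpoint:
round 1:
  A via A→a: +{a}
  B via B→a b: +{a}
  C via C→a a: +{a}
  S via S→a A: +{a}
  S via S→b: +{b}
  S: {a,b}  A: {a}  B: {a}  C: {a}
round 2:
  C via C→S A B: +{b}
  S: {a,b}  A: {a}  B: {a}  C: {a,b}
round 3: — fixpoint
  S: {a,b}  A: {a}  B: {a}  C: {a,b}

Compute FOLLOW by fixpoint:
initialize: $ ∈ FOLLOW(S)
pass 1:
  A→B B: FOLLOW(B) ⊇ FIRST(B) = {a}; new: +{a}
  A→B B S: FOLLOW(B) ⊇ FIRST(S) = {a,b}; new: +{b}
  C→S A B: FOLLOW(S) ⊇ FIRST(A) = {a}; new: +{a}
  C→S A B: FOLLOW(A) ⊇ FIRST(B) = {a}; new: +{a}
  S→a A: FOLLOW(A) ⊇ FOLLOW(S) ⊇ {$,a}; new: +{$}
  S→a C: FOLLOW(C) ⊇ FOLLOW(S) ⊇ {$,a}; new: +{$,a}
  FOLLOW[S]={$,a}  FOLLOW[A]={$,a}  FOLLOW[B]={a,b}  FOLLOW[C]={$,a}
pass 2:
  A→B B: FOLLOW(B) ⊇ FOLLOW(A) ⊇ {$,a}; new: +{$}
  FOLLOW[S]={$,a}  FOLLOW[A]={$,a}  FOLLOW[B]={$,a,b}  FOLLOW[C]={$,a}
pass 3: done
  FOLLOW[S]={$,a}  FOLLOW[A]={$,a}  FOLLOW[B]={$,a,b}  FOLLOW[C]={$,a}

FOLLOW(B) = ["$", "a", "b"]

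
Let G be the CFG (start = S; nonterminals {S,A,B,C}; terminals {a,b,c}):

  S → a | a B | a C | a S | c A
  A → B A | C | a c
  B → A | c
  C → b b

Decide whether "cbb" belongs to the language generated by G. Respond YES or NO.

Convert to CNF:
  S -> T0 B | T0 C | T0 S | T1 A | a
  A -> B A | T0 T1 | T2 T2
  B -> B A | T0 T1 | T2 T2 | c
  C -> T2 T2
  T0 -> a
  T1 -> c
  T2 -> b

Fill CYK table bottom-up:
  [0..0]={B,T1}  "c"  orig:{B}
  [1..1]={T2}  "b"  orig:{}
  [2..2]={T2}  "b"  orig:{}
  [0..1]=∅  "cb"
  [1..2]={A,B,C}  "bb"
  [0..2]={A,B,S}  "cbb"

S ∈ T[0,2] ⇒ YES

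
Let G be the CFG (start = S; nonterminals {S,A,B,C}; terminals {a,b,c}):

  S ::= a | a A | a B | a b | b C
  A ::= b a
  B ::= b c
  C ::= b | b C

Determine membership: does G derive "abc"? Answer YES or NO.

CNF form of G:
  S -> T0 C | T1 A | T1 B | T1 T0 | a
  A -> T0 T1
  B -> T0 T2
  C -> T0 C | b
  T0 -> b
  T1 -> a
  T2 -> c

CYK fill:
  T[0,0] 'a' = {S,T1}  orig:{S}
  T[1,1] 'b' = {C,T0}  orig:{C}
  T[2,2] 'c' = {T2}  orig:{}
  T[0,1] 'ab' = {S}
  T[1,2] 'bc' = {B}
  T[0,2] 'abc' = {S}

S ∈ T[0,2] ⇒ YES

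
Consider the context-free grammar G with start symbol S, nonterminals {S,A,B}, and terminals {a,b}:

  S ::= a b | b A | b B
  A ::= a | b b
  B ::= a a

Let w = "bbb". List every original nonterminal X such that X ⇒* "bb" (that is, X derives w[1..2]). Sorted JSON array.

CNF form of G:
  S -> T0 A | T0 B | T1 T0
  A -> T0 T0 | a
  B -> T1 T1
  T0 -> b
  T1 -> a

CYK table (by increasing span) — only the sub-triangle for w[1..2]:
  [1..1]={T0}  "b"  orig:{}
  [2..2]={T0}  "b"  orig:{}
  [1..2]={A}  "bb"

Original NTs in T[1,2] deriving "bb": ["A"]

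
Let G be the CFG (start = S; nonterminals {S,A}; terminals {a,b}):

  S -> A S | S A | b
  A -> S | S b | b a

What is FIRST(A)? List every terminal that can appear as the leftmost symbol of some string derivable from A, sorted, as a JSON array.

FIRST iteration:
iter 1:
  A via A→b a: +{b}
  S via S→A S: +{b}
  FIRST[S]={b}  FIRST[A]={b}
iter 2: — fixpoint
  FIRST[S]={b}  FIRST[A]={b}

FIRST(A) = ["b"]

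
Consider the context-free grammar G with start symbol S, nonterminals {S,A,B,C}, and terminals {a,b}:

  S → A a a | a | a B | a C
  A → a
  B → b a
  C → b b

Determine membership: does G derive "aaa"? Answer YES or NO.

CNF form of G:
  S -> A X2 | T1 B | T1 C | a
  A -> a
  B -> T0 T1
  C -> T0 T0
  T0 -> b
  T1 -> a
  X2 -> T1 T1

Fill CYK table bottom-up:
  [0..0]={A,S,T1}  "a"  orig:{A,S}
  [1..1]={A,S,T1}  "a"  orig:{A,S}
  [2..2]={A,S,T1}  "a"  orig:{A,S}
  [0..1]={X2}  "aa"  orig:{}
  [1..2]={X2}  "aa"  orig:{}
  [0..2]={S}  "aaa"

S ∈ T[0,2] ⇒ YES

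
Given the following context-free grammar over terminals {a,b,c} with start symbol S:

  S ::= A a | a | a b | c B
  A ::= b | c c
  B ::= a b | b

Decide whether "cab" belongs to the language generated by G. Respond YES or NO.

CNF form of G:
  S -> A T1 | T0 B | T1 T2 | a
  A -> T0 T0 | b
  B -> T1 T2 | b
  T0 -> c
  T1 -> a
  T2 -> b

CYK fill:
  T[0,0] 'c' = {T0}  orig:{}
  T[1,1] 'a' = {S,T1}  orig:{S}
  T[2,2] 'b' = {A,B,T2}  orig:{A,B}
  T[0,1] 'ca' = ∅
  T[1,2] 'ab' = {B,S}
  T[0,2] 'cab' = {S}

S ∈ T[0,2] ⇒ YES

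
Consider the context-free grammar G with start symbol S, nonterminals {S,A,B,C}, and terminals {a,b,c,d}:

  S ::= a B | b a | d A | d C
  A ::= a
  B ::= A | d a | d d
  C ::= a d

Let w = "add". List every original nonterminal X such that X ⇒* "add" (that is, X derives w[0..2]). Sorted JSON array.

CNF form of G:
  S -> T0 A | T0 C | T1 B | T2 T1
  A -> a
  B -> T0 T0 | T0 T1 | a
  C -> T1 T0
  T0 -> d
  T1 -> a
  T2 -> b

Fill CYK table bottom-up (cells [i..j] with 0 ≤ i ≤ j ≤ 2 only):
  cell(0,0) a: {A,B,T1}  orig:{A,B}
  cell(1,1) d: {T0}  orig:{}
  cell(2,2) d: {T0}  orig:{}
  cell(0,1) ad: {C}
  cell(1,2) dd: {B}
  cell(0,2) add: {S}

Original NTs in T[0,2] deriving "add": ["S"]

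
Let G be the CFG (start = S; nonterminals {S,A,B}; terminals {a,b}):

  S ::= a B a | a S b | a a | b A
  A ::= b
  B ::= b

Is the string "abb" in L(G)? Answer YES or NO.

Convert to CNF:
  S -> T0 T0 | T0 X2 | T0 X3 | T1 A
  A -> b
  B -> b
  T0 -> a
  T1 -> b
  X2 -> B T0
  X3 -> S T1

Fill CYK table bottom-up:
  T[0,0] 'a' = {T0}  orig:{}
  T[1,1] 'b' = {A,B,T1}  orig:{A,B}
  T[2,2] 'b' = {A,B,T1}  orig:{A,B}
  T[0,1] 'ab' = ∅
  T[1,2] 'bb' = {S}
  T[0,2] 'abb' = ∅

S ∉ T[0,2] ⇒ NO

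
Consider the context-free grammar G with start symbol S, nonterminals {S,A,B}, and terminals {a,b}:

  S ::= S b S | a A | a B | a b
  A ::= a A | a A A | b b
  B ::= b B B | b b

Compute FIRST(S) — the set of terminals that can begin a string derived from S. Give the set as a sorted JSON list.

Compute FIRST by fixpoint:
iter 1:
  A via A→a A: +{a}
  A via A→b b: +{b}
  B via B→b B B: +{b}
  S via S→a A: +{a}
  FIRST[S]={a}  FIRST[A]={a,b}  FIRST[B]={b}
iter 2: — fixpoint
  FIRST[S]={a}  FIRST[A]={a,b}  FIRST[B]={b}

FIRST(S) = ["a"]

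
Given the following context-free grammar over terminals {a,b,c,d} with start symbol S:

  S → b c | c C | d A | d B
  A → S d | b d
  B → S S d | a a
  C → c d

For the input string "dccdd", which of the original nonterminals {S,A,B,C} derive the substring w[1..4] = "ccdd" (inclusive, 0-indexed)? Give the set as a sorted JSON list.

CNF form of G:
  S -> T0 A | T0 B | T1 T3 | T3 C
  A -> S T0 | T1 T0
  B -> S X4 | T2 T2
  C -> T3 T0
  T0 -> d
  T1 -> b
  T2 -> a
  T3 -> c
  X4 -> S T0

CYK fill — only the sub-triangle for w[1..4]:
  [1..1]={T3}  "c"  orig:{}
  [2..2]={T3}  "c"  orig:{}
  [3..3]={T0}  "d"  orig:{}
  [4..4]={T0}  "d"  orig:{}
  [1..2]=∅  "cc"
  [2..3]={C}  "cd"
  [3..4]=∅  "dd"
  [1..3]={S}  "ccd"
  [2..4]=∅  "cdd"
  [1..4]={A,X4}  "ccdd"  orig:{A}

Original NTs in T[1,4] deriving "ccdd": ["A"]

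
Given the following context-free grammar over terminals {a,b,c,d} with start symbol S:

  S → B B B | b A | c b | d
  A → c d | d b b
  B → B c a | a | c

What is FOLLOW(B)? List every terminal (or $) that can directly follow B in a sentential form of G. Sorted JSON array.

FIRST iteration:
[1]
  A via A→c d: +{c}
  A via A→d b b: +{d}
  B via B→a: +{a}
  B via B→c: +{c}
  S via S→B B B: +{a,c}
  S via S→b A: +{b}
  S via S→d: +{d}
  FIRST[S]={a,b,c,d}  FIRST[A]={c,d}  FIRST[B]={a,c}
[2] (stable)
  FIRST[S]={a,b,c,d}  FIRST[A]={c,d}  FIRST[B]={a,c}

FOLLOW iteration:
FOLLOW(S) := {$}
round 1:
  B→B c a: FOLLOW(B) ⊇ FIRST(c) = {c}; new: +{c}
  S→B B B: FOLLOW(B) ⊇ FIRST(B) = {a,c}; new: +{a}
  S→B B B: FOLLOW(B) ⊇ FOLLOW(S) ⊇ {$}; new: +{$}
  S→b A: FOLLOW(A) ⊇ FOLLOW(S) ⊇ {$}; new: +{$}
  S: {$}  A: {$}  B: {$,a,c}
round 2: — fixpoint
  S: {$}  A: {$}  B: {$,a,c}

FOLLOW(B) = ["$", "a", "c"]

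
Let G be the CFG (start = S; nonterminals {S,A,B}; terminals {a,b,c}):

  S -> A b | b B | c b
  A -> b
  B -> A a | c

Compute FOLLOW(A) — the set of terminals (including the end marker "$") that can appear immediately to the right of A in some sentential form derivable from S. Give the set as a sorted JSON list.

FIRST sets, iterate to fixpoint:
pass 1:
  A via A→b: +{b}
  B via B→A a: +{b}
  B via B→c: +{c}
  S via S→A b: +{b}
  S via S→c b: +{c}
  FIRST[S]={b,c}  FIRST[A]={b}  FIRST[B]={b,c}
pass 2: — fixpoint
  FIRST[S]={b,c}  FIRST[A]={b}  FIRST[B]={b,c}

FOLLOW iteration:
seed FOLLOW(S) with $
iter 1:
  B→A a: FOLLOW(A) ⊇ FIRST(a) = {a}; new: +{a}
  S→A b: FOLLOW(A) ⊇ FIRST(b) = {b}; new: +{b}
  S→b B: FOLLOW(B) ⊇ FOLLOW(S) ⊇ {$}; new: +{$}
  FOLLOW(S)={$}  FOLLOW(A)={a,b}  FOLLOW(B)={$}
iter 2: — fixpoint
  FOLLOW(S)={$}  FOLLOW(A)={a,b}  FOLLOW(B)={$}

FOLLOW(A) = ["a", "b"]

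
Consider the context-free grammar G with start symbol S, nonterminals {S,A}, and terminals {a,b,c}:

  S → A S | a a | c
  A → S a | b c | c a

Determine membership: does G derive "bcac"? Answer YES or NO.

Convert to CNF:
  S -> A S | T0 T0 | c
  A -> S T0 | T1 T2 | T2 T0
  T0 -> a
  T1 -> b
  T2 -> c

Fill CYK table bottom-up:
  [0..0]={T1}  "b"  orig:{}
  [1..1]={S,T2}  "c"  orig:{S}
  [2..2]={T0}  "a"  orig:{}
  [3..3]={S,T2}  "c"  orig:{S}
  [0..1]={A}  "bc"
  [1..2]={A}  "ca"
  [2..3]=∅  "ac"
  [0..2]=∅  "bca"
  [1..3]={S}  "cac"
  [0..3]=∅  "bcac"

S ∉ T[0,3] ⇒ NO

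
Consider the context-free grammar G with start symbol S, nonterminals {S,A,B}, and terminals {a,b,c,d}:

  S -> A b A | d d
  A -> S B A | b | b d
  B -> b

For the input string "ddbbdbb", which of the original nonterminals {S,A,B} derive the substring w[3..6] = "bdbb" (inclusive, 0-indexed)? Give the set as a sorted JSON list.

Convert to CNF:
  S -> A X3 | T1 T1
  A -> S X2 | T0 T1 | b
  B -> b
  T0 -> b
  T1 -> d
  X2 -> B A
  X3 -> T0 A

Fill CYK table bottom-up — only the sub-triangle for w[3..6]:
  T[3,3] 'b' = {A,B,T0}  orig:{A,B}
  T[4,4] 'd' = {T1}  orig:{}
  T[5,5] 'b' = {A,B,T0}  orig:{A,B}
  T[6,6] 'b' = {A,B,T0}  orig:{A,B}
  T[3,4] 'bd' = {A}
  T[4,5] 'db' = ∅
  T[5,6] 'bb' = {X2,X3}  orig:{}
  T[3,5] 'bdb' = ∅
  T[4,6] 'dbb' = ∅
  T[3,6] 'bdbb' = {S}

Original NTs in T[3,6] deriving "bdbb": ["S"]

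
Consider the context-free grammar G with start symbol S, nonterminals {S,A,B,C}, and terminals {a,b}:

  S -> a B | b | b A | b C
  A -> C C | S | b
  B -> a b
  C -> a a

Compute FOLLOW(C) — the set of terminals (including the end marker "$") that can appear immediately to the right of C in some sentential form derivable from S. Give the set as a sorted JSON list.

FIRST iteration:
round 1:
  A via A→b: +{b}
  B via B→a b: +{a}
  C via C→a a: +{a}
  S via S→a B: +{a}
  S via S→b: +{b}
  FIRST(S)={a,b}  FIRST(A)={b}  FIRST(B)={a}  FIRST(C)={a}
round 2:
  A via A→C C: +{a}
  FIRST(S)={a,b}  FIRST(A)={a,b}  FIRST(B)={a}  FIRST(C)={a}
round 3: (stable)
  FIRST(S)={a,b}  FIRST(A)={a,b}  FIRST(B)={a}  FIRST(C)={a}

FOLLOW iteration:
seed FOLLOW(S) with $
pass 1:
  A→C C: FOLLOW(C) ⊇ FIRST(C) = {a}; new: +{a}
  S→a B: FOLLOW(B) ⊇ FOLLOW(S) ⊇ {$}; new: +{$}
  S→b A: FOLLOW(A) ⊇ FOLLOW(S) ⊇ {$}; new: +{$}
  S→b C: FOLLOW(C) ⊇ FOLLOW(S) ⊇ {$}; new: +{$}
  FOLLOW[S]={$}  FOLLOW[A]={$}  FOLLOW[B]={$}  FOLLOW[C]={$,a}
pass 2: — fixpoint
  FOLLOW[S]={$}  FOLLOW[A]={$}  FOLLOW[B]={$}  FOLLOW[C]={$,a}

FOLLOW(C) = ["$", "a"]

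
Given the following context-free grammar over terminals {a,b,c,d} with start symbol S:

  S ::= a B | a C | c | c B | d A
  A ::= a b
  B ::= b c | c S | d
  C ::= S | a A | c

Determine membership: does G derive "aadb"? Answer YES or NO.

CNF form of G:
  S -> T0 B | T0 C | T2 B | T3 A | c
  A -> T0 T1
  B -> T1 T2 | T2 S | d
  C -> T0 A | T0 B | T0 C | T2 B | T3 A | c
  T0 -> a
  T1 -> b
  T2 -> c
  T3 -> d

Fill CYK table bottom-up:
  [0..0]={T0}  "a"  orig:{}
  [1..1]={T0}  "a"  orig:{}
  [2..2]={B,T3}  "d"  orig:{B}
  [3..3]={T1}  "b"  orig:{}
  [0..1]=∅  "aa"
  [1..2]={C,S}  "ad"
  [2..3]=∅  "db"
  [0..2]={C,S}  "aad"
  [1..3]=∅  "adb"
  [0..3]=∅  "aadb"

S ∉ T[0,3] ⇒ NO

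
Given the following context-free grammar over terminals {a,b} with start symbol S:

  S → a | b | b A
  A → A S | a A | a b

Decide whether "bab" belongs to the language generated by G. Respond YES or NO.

Convert to CNF:
  S -> T1 A | a | b
  A -> A S | T0 A | T0 T1
  T0 -> a
  T1 -> b

CYK table (by increasing span):
  T[0,0] 'b' = {S,T1}  orig:{S}
  T[1,1] 'a' = {S,T0}  orig:{S}
  T[2,2] 'b' = {S,T1}  orig:{S}
  T[0,1] 'ba' = ∅
  T[1,2] 'ab' = {A}
  T[0,2] 'bab' = {S}

S ∈ T[0,2] ⇒ YES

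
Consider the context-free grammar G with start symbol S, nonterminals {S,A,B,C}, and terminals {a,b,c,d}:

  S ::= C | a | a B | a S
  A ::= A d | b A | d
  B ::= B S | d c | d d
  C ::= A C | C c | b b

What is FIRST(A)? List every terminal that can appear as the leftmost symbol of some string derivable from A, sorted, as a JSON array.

FIRST sets, iterate to fixpoint:
iter 1:
  A via A→b A: +{b}
  A via A→d: +{d}
  B via B→d c: +{d}
  C via C→A C: +{b,d}
  S via S→C: +{b,d}
  S via S→a: +{a}
  FIRST(S)={a,b,d}  FIRST(A)={b,d}  FIRST(B)={d}  FIRST(C)={b,d}
iter 2: done
  FIRST(S)={a,b,d}  FIRST(A)={b,d}  FIRST(B)={d}  FIRST(C)={b,d}

FIRST(A) = ["b", "d"]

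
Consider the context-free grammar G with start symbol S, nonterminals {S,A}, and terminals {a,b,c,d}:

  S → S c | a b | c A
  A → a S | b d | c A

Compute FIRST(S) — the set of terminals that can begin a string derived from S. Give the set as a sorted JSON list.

Compute FIRST by fixpoint:
iter 1:
  A via A→a S: +{a}
  A via A→b d: +{b}
  A via A→c A: +{c}
  S via S→a b: +{a}
  S via S→c A: +{c}
  FIRST(S)={a,c}  FIRST(A)={a,b,c}
iter 2: — fixpoint
  FIRST(S)={a,c}  FIRST(A)={a,b,c}

FIRST(S) = ["a", "c"]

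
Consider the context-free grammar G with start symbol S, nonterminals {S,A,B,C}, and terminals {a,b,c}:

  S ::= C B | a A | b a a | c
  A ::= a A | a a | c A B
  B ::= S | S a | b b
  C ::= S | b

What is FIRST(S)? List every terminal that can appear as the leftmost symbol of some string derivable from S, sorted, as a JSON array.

FIRST sets, iterate to fixpoint:
iter 1:
  A via A→a A: +{a}
  A via A→c A B: +{c}
  B via B→b b: +{b}
  C via C→b: +{b}
  S via S→C B: +{b}
  S via S→a A: +{a}
  S via S→c: +{c}
  FIRST(S)={a,b,c}  FIRST(A)={a,c}  FIRST(B)={b}  FIRST(C)={b}
iter 2:
  B via B→S: +{a,c}
  C via C→S: +{a,c}
  FIRST(S)={a,b,c}  FIRST(A)={a,c}  FIRST(B)={a,b,c}  FIRST(C)={a,b,c}
iter 3: (stable)
  FIRST(S)={a,b,c}  FIRST(A)={a,c}  FIRST(B)={a,b,c}  FIRST(C)={a,b,c}

FIRST(S) = ["a", "b", "c"]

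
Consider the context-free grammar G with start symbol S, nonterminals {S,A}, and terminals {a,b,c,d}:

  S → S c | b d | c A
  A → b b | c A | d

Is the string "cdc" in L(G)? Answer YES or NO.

CNF form of G:
  S -> S T1 | T0 T2 | T1 A
  A -> T0 T0 | T1 A | d
  T0 -> b
  T1 -> c
  T2 -> d

CYK table (by increasing span):
  T[0,0] 'c' = {T1}  orig:{}
  T[1,1] 'd' = {A,T2}  orig:{A}
  T[2,2] 'c' = {T1}  orig:{}
  T[0,1] 'cd' = {A,S}
  T[1,2] 'dc' = ∅
  T[0,2] 'cdc' = {S}

S ∈ T[0,2] ⇒ YES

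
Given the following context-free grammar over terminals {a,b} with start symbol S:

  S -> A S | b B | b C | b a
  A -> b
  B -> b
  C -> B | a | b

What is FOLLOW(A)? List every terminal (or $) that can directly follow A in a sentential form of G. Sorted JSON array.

Compute FIRST by fixpoint:
iter 1:
  A via A→b: +{b}
  B via B→b: +{b}
  C via C→B: +{b}
  C via C→a: +{a}
  S via S→A S: +{b}
  FIRST(S)={b}  FIRST(A)={b}  FIRST(B)={b}  FIRST(C)={a,b}
iter 2: — fixpoint
  FIRST(S)={b}  FIRST(A)={b}  FIRST(B)={b}  FIRST(C)={a,b}

Compute FOLLOW by fixpoint:
seed FOLLOW(S) with $
iter 1:
  S→A S: FOLLOW(A) ⊇ FIRST(S) = {b}; new: +{b}
  S→b B: FOLLOW(B) ⊇ FOLLOW(S) ⊇ {$}; new: +{$}
  S→b C: FOLLOW(C) ⊇ FOLLOW(S) ⊇ {$}; new: +{$}
  FOLLOW(S)={$}  FOLLOW(A)={b}  FOLLOW(B)={$}  FOLLOW(C)={$}
iter 2: (no change)
  FOLLOW(S)={$}  FOLLOW(A)={b}  FOLLOW(B)={$}  FOLLOW(C)={$}

FOLLOW(A) = ["b"]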